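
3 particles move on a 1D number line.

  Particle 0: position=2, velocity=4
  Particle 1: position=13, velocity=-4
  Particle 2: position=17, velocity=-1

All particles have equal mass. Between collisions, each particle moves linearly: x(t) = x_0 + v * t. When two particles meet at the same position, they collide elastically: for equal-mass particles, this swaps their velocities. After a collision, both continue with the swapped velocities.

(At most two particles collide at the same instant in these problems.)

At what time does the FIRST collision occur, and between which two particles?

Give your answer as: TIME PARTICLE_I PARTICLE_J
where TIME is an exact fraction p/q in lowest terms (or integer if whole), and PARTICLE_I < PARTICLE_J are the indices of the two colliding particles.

Answer: 11/8 0 1

Derivation:
Pair (0,1): pos 2,13 vel 4,-4 -> gap=11, closing at 8/unit, collide at t=11/8
Pair (1,2): pos 13,17 vel -4,-1 -> not approaching (rel speed -3 <= 0)
Earliest collision: t=11/8 between 0 and 1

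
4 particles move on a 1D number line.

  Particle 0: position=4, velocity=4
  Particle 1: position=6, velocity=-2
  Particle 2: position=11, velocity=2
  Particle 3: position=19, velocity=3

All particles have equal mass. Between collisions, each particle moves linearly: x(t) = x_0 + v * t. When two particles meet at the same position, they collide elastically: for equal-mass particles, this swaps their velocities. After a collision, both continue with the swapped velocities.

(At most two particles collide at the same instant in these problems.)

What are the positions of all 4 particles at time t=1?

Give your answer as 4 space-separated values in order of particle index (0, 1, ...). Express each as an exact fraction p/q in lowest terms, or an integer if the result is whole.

Collision at t=1/3: particles 0 and 1 swap velocities; positions: p0=16/3 p1=16/3 p2=35/3 p3=20; velocities now: v0=-2 v1=4 v2=2 v3=3
Advance to t=1 (no further collisions before then); velocities: v0=-2 v1=4 v2=2 v3=3; positions = 4 8 13 22

Answer: 4 8 13 22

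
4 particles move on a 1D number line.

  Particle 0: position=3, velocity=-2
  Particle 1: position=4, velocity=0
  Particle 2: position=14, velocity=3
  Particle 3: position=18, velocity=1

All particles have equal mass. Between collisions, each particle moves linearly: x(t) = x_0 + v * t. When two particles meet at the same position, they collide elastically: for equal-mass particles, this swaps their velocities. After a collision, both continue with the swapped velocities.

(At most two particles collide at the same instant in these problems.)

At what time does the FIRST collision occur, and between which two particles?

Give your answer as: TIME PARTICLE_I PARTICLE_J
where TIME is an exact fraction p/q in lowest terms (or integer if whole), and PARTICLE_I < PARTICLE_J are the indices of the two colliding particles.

Answer: 2 2 3

Derivation:
Pair (0,1): pos 3,4 vel -2,0 -> not approaching (rel speed -2 <= 0)
Pair (1,2): pos 4,14 vel 0,3 -> not approaching (rel speed -3 <= 0)
Pair (2,3): pos 14,18 vel 3,1 -> gap=4, closing at 2/unit, collide at t=2
Earliest collision: t=2 between 2 and 3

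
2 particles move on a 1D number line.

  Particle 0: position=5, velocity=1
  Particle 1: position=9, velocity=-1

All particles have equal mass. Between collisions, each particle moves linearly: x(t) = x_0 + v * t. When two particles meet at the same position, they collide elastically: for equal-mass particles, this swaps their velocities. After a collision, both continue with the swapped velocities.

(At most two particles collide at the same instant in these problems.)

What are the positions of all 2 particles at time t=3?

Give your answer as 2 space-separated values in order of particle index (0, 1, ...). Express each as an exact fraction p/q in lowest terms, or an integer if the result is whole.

Collision at t=2: particles 0 and 1 swap velocities; positions: p0=7 p1=7; velocities now: v0=-1 v1=1
Advance to t=3 (no further collisions before then); velocities: v0=-1 v1=1; positions = 6 8

Answer: 6 8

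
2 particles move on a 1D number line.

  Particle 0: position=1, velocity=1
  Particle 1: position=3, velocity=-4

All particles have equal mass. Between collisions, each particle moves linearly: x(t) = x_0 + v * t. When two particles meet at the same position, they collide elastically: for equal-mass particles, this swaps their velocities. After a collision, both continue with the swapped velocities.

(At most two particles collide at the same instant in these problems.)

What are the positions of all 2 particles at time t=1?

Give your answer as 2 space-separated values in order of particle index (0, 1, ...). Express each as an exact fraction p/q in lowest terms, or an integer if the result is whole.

Answer: -1 2

Derivation:
Collision at t=2/5: particles 0 and 1 swap velocities; positions: p0=7/5 p1=7/5; velocities now: v0=-4 v1=1
Advance to t=1 (no further collisions before then); velocities: v0=-4 v1=1; positions = -1 2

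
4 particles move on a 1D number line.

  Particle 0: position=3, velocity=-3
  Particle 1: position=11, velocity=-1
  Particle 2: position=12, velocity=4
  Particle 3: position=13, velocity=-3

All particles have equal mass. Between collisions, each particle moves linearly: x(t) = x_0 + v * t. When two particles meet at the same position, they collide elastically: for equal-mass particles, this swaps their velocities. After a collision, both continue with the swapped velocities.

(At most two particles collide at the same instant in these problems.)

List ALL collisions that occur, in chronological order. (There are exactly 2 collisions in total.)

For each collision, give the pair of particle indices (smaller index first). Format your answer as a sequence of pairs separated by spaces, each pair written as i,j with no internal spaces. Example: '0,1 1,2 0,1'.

Collision at t=1/7: particles 2 and 3 swap velocities; positions: p0=18/7 p1=76/7 p2=88/7 p3=88/7; velocities now: v0=-3 v1=-1 v2=-3 v3=4
Collision at t=1: particles 1 and 2 swap velocities; positions: p0=0 p1=10 p2=10 p3=16; velocities now: v0=-3 v1=-3 v2=-1 v3=4

Answer: 2,3 1,2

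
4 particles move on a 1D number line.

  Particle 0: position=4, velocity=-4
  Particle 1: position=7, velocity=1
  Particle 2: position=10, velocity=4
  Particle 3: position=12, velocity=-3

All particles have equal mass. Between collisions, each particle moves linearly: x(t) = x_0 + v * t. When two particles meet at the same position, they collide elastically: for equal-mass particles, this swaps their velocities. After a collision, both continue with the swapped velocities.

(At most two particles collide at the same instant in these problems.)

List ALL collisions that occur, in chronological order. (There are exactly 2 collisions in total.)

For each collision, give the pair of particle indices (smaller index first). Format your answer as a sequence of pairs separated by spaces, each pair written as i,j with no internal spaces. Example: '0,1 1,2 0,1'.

Answer: 2,3 1,2

Derivation:
Collision at t=2/7: particles 2 and 3 swap velocities; positions: p0=20/7 p1=51/7 p2=78/7 p3=78/7; velocities now: v0=-4 v1=1 v2=-3 v3=4
Collision at t=5/4: particles 1 and 2 swap velocities; positions: p0=-1 p1=33/4 p2=33/4 p3=15; velocities now: v0=-4 v1=-3 v2=1 v3=4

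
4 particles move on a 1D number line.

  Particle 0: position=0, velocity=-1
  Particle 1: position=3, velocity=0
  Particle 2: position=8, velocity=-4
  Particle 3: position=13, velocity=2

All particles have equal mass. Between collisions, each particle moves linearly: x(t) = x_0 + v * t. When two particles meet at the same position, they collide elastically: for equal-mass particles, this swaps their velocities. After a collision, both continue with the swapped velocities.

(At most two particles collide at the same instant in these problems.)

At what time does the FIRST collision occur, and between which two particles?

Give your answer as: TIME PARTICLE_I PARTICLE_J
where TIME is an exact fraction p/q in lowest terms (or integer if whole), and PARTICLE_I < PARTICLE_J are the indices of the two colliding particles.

Answer: 5/4 1 2

Derivation:
Pair (0,1): pos 0,3 vel -1,0 -> not approaching (rel speed -1 <= 0)
Pair (1,2): pos 3,8 vel 0,-4 -> gap=5, closing at 4/unit, collide at t=5/4
Pair (2,3): pos 8,13 vel -4,2 -> not approaching (rel speed -6 <= 0)
Earliest collision: t=5/4 between 1 and 2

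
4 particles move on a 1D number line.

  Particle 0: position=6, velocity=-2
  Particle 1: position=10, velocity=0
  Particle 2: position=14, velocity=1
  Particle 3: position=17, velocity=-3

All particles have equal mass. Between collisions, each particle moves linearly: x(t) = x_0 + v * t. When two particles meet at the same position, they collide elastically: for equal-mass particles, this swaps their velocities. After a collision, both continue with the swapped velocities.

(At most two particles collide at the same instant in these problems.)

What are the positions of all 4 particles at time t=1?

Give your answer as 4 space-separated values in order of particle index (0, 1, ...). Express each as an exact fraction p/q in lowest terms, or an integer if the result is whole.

Answer: 4 10 14 15

Derivation:
Collision at t=3/4: particles 2 and 3 swap velocities; positions: p0=9/2 p1=10 p2=59/4 p3=59/4; velocities now: v0=-2 v1=0 v2=-3 v3=1
Advance to t=1 (no further collisions before then); velocities: v0=-2 v1=0 v2=-3 v3=1; positions = 4 10 14 15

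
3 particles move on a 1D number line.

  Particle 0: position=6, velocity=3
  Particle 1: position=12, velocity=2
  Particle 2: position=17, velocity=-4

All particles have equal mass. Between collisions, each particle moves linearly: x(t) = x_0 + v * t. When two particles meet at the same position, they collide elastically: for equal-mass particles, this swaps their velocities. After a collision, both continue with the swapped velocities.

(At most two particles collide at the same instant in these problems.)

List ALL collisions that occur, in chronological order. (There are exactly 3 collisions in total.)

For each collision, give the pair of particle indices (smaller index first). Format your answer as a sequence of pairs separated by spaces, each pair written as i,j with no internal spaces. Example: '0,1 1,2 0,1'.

Collision at t=5/6: particles 1 and 2 swap velocities; positions: p0=17/2 p1=41/3 p2=41/3; velocities now: v0=3 v1=-4 v2=2
Collision at t=11/7: particles 0 and 1 swap velocities; positions: p0=75/7 p1=75/7 p2=106/7; velocities now: v0=-4 v1=3 v2=2
Collision at t=6: particles 1 and 2 swap velocities; positions: p0=-7 p1=24 p2=24; velocities now: v0=-4 v1=2 v2=3

Answer: 1,2 0,1 1,2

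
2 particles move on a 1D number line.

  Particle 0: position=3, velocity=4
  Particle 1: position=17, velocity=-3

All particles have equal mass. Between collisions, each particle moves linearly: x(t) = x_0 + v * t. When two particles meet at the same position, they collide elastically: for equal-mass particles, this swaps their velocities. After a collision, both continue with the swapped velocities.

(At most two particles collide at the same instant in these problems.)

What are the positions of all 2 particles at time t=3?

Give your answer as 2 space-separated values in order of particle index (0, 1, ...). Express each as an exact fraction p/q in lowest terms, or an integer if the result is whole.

Collision at t=2: particles 0 and 1 swap velocities; positions: p0=11 p1=11; velocities now: v0=-3 v1=4
Advance to t=3 (no further collisions before then); velocities: v0=-3 v1=4; positions = 8 15

Answer: 8 15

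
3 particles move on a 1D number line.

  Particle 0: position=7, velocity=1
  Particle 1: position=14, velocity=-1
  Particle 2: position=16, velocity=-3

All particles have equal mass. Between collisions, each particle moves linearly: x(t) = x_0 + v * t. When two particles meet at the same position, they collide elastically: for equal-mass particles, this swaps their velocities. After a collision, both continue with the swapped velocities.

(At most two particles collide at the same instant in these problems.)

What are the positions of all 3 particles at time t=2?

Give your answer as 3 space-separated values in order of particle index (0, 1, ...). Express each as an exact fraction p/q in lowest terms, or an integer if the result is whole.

Answer: 9 10 12

Derivation:
Collision at t=1: particles 1 and 2 swap velocities; positions: p0=8 p1=13 p2=13; velocities now: v0=1 v1=-3 v2=-1
Advance to t=2 (no further collisions before then); velocities: v0=1 v1=-3 v2=-1; positions = 9 10 12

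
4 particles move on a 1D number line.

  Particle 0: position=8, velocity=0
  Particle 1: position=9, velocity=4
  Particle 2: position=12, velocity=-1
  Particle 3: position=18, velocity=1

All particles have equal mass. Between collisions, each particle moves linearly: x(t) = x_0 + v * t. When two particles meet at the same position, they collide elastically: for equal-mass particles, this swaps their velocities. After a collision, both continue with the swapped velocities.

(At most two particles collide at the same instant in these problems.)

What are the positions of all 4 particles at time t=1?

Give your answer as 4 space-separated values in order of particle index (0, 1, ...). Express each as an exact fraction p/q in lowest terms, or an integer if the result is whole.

Answer: 8 11 13 19

Derivation:
Collision at t=3/5: particles 1 and 2 swap velocities; positions: p0=8 p1=57/5 p2=57/5 p3=93/5; velocities now: v0=0 v1=-1 v2=4 v3=1
Advance to t=1 (no further collisions before then); velocities: v0=0 v1=-1 v2=4 v3=1; positions = 8 11 13 19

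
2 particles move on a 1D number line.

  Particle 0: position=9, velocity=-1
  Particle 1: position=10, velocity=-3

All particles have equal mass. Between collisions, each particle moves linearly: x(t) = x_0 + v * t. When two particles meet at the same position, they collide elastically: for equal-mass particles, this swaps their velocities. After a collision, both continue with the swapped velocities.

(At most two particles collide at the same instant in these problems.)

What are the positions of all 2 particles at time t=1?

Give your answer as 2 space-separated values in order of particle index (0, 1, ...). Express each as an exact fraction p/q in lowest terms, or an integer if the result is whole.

Answer: 7 8

Derivation:
Collision at t=1/2: particles 0 and 1 swap velocities; positions: p0=17/2 p1=17/2; velocities now: v0=-3 v1=-1
Advance to t=1 (no further collisions before then); velocities: v0=-3 v1=-1; positions = 7 8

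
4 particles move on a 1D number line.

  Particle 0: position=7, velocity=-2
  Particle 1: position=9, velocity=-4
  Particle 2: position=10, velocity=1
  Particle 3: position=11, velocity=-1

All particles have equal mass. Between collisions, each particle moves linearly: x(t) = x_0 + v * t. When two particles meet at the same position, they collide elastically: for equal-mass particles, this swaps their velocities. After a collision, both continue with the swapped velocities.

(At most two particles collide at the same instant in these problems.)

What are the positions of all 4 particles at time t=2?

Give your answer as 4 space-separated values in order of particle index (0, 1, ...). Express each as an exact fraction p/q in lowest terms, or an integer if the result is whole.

Answer: 1 3 9 12

Derivation:
Collision at t=1/2: particles 2 and 3 swap velocities; positions: p0=6 p1=7 p2=21/2 p3=21/2; velocities now: v0=-2 v1=-4 v2=-1 v3=1
Collision at t=1: particles 0 and 1 swap velocities; positions: p0=5 p1=5 p2=10 p3=11; velocities now: v0=-4 v1=-2 v2=-1 v3=1
Advance to t=2 (no further collisions before then); velocities: v0=-4 v1=-2 v2=-1 v3=1; positions = 1 3 9 12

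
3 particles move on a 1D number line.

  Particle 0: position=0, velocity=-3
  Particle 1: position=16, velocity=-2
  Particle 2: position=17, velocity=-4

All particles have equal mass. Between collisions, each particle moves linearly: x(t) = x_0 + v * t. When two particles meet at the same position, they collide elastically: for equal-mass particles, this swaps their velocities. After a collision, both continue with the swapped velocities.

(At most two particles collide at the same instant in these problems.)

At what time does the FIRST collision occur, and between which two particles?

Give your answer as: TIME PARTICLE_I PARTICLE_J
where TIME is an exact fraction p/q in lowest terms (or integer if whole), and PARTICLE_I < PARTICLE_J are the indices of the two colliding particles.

Pair (0,1): pos 0,16 vel -3,-2 -> not approaching (rel speed -1 <= 0)
Pair (1,2): pos 16,17 vel -2,-4 -> gap=1, closing at 2/unit, collide at t=1/2
Earliest collision: t=1/2 between 1 and 2

Answer: 1/2 1 2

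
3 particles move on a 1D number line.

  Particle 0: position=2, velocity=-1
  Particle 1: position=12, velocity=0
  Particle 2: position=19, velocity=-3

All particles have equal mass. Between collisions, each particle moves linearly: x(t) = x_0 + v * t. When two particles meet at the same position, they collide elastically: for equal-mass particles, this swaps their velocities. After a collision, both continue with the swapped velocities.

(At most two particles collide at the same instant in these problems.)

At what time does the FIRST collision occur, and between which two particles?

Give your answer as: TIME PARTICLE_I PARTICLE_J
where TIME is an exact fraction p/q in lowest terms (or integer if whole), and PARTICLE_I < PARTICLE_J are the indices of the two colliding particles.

Answer: 7/3 1 2

Derivation:
Pair (0,1): pos 2,12 vel -1,0 -> not approaching (rel speed -1 <= 0)
Pair (1,2): pos 12,19 vel 0,-3 -> gap=7, closing at 3/unit, collide at t=7/3
Earliest collision: t=7/3 between 1 and 2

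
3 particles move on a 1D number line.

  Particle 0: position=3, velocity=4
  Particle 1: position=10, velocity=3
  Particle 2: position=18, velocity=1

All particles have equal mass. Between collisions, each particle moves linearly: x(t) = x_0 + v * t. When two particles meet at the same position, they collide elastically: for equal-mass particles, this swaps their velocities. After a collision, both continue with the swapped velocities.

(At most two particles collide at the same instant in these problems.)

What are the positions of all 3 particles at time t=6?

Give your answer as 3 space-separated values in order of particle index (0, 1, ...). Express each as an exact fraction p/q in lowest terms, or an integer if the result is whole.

Collision at t=4: particles 1 and 2 swap velocities; positions: p0=19 p1=22 p2=22; velocities now: v0=4 v1=1 v2=3
Collision at t=5: particles 0 and 1 swap velocities; positions: p0=23 p1=23 p2=25; velocities now: v0=1 v1=4 v2=3
Advance to t=6 (no further collisions before then); velocities: v0=1 v1=4 v2=3; positions = 24 27 28

Answer: 24 27 28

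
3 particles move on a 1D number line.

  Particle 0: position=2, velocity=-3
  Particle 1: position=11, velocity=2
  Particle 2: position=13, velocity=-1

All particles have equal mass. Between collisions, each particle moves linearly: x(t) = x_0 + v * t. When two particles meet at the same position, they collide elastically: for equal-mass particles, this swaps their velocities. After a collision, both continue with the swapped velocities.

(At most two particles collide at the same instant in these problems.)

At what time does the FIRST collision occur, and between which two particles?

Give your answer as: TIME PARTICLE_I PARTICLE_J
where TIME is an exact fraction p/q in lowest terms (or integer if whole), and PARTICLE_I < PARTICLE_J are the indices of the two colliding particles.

Pair (0,1): pos 2,11 vel -3,2 -> not approaching (rel speed -5 <= 0)
Pair (1,2): pos 11,13 vel 2,-1 -> gap=2, closing at 3/unit, collide at t=2/3
Earliest collision: t=2/3 between 1 and 2

Answer: 2/3 1 2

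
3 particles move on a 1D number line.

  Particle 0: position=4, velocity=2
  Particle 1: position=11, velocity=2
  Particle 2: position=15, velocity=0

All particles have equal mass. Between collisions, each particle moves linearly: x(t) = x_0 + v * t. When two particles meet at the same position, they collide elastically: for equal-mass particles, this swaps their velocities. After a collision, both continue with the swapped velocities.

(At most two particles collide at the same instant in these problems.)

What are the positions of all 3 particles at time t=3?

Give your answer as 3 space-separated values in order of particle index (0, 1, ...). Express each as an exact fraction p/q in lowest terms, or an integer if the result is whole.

Collision at t=2: particles 1 and 2 swap velocities; positions: p0=8 p1=15 p2=15; velocities now: v0=2 v1=0 v2=2
Advance to t=3 (no further collisions before then); velocities: v0=2 v1=0 v2=2; positions = 10 15 17

Answer: 10 15 17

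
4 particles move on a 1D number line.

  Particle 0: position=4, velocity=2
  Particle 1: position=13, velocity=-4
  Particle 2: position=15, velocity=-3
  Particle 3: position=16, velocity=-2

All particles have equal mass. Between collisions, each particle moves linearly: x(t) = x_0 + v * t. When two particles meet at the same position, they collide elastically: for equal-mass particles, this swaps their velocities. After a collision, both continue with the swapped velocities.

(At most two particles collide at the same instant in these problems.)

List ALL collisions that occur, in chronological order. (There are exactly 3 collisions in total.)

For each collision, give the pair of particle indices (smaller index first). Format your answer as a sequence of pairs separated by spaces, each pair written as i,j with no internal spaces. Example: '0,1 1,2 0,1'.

Collision at t=3/2: particles 0 and 1 swap velocities; positions: p0=7 p1=7 p2=21/2 p3=13; velocities now: v0=-4 v1=2 v2=-3 v3=-2
Collision at t=11/5: particles 1 and 2 swap velocities; positions: p0=21/5 p1=42/5 p2=42/5 p3=58/5; velocities now: v0=-4 v1=-3 v2=2 v3=-2
Collision at t=3: particles 2 and 3 swap velocities; positions: p0=1 p1=6 p2=10 p3=10; velocities now: v0=-4 v1=-3 v2=-2 v3=2

Answer: 0,1 1,2 2,3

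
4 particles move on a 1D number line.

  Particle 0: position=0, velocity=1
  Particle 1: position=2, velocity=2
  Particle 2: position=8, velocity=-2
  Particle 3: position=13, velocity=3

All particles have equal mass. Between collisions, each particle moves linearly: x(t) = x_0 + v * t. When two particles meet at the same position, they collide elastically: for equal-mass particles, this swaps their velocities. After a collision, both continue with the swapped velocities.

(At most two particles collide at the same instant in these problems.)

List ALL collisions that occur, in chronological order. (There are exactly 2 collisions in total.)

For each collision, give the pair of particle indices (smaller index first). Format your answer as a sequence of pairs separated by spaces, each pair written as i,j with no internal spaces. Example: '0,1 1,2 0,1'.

Answer: 1,2 0,1

Derivation:
Collision at t=3/2: particles 1 and 2 swap velocities; positions: p0=3/2 p1=5 p2=5 p3=35/2; velocities now: v0=1 v1=-2 v2=2 v3=3
Collision at t=8/3: particles 0 and 1 swap velocities; positions: p0=8/3 p1=8/3 p2=22/3 p3=21; velocities now: v0=-2 v1=1 v2=2 v3=3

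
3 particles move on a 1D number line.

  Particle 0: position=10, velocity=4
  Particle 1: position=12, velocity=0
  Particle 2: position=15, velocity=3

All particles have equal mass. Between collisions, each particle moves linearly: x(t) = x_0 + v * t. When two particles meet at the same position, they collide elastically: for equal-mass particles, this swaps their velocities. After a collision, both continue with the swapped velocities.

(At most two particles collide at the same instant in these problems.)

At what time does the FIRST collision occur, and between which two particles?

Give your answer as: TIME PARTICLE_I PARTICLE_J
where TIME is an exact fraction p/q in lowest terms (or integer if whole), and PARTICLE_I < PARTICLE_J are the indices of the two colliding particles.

Answer: 1/2 0 1

Derivation:
Pair (0,1): pos 10,12 vel 4,0 -> gap=2, closing at 4/unit, collide at t=1/2
Pair (1,2): pos 12,15 vel 0,3 -> not approaching (rel speed -3 <= 0)
Earliest collision: t=1/2 between 0 and 1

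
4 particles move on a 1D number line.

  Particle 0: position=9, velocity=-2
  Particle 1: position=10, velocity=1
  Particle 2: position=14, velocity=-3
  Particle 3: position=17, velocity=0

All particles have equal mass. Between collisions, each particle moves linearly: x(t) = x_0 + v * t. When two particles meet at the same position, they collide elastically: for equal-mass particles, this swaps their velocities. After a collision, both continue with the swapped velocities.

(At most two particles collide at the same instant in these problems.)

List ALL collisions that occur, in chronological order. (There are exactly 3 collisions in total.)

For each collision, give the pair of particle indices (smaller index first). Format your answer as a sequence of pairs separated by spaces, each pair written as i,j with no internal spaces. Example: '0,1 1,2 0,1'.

Answer: 1,2 0,1 2,3

Derivation:
Collision at t=1: particles 1 and 2 swap velocities; positions: p0=7 p1=11 p2=11 p3=17; velocities now: v0=-2 v1=-3 v2=1 v3=0
Collision at t=5: particles 0 and 1 swap velocities; positions: p0=-1 p1=-1 p2=15 p3=17; velocities now: v0=-3 v1=-2 v2=1 v3=0
Collision at t=7: particles 2 and 3 swap velocities; positions: p0=-7 p1=-5 p2=17 p3=17; velocities now: v0=-3 v1=-2 v2=0 v3=1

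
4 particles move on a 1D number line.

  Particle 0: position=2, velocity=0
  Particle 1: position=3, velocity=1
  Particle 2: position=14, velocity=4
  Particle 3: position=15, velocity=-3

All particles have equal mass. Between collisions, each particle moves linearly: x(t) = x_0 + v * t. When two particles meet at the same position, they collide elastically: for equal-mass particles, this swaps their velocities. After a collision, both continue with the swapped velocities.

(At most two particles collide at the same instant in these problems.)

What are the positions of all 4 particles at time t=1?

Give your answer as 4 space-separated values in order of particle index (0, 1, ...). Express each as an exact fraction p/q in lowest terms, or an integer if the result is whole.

Collision at t=1/7: particles 2 and 3 swap velocities; positions: p0=2 p1=22/7 p2=102/7 p3=102/7; velocities now: v0=0 v1=1 v2=-3 v3=4
Advance to t=1 (no further collisions before then); velocities: v0=0 v1=1 v2=-3 v3=4; positions = 2 4 12 18

Answer: 2 4 12 18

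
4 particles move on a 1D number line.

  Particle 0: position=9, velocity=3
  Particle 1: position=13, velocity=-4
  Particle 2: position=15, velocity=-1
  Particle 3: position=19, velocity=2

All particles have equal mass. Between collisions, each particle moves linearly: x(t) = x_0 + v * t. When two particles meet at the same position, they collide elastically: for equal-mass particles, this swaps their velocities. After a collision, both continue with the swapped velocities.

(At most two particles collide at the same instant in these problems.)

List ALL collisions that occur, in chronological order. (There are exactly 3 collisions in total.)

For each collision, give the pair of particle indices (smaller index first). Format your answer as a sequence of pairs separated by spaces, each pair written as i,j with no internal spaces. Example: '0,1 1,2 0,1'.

Collision at t=4/7: particles 0 and 1 swap velocities; positions: p0=75/7 p1=75/7 p2=101/7 p3=141/7; velocities now: v0=-4 v1=3 v2=-1 v3=2
Collision at t=3/2: particles 1 and 2 swap velocities; positions: p0=7 p1=27/2 p2=27/2 p3=22; velocities now: v0=-4 v1=-1 v2=3 v3=2
Collision at t=10: particles 2 and 3 swap velocities; positions: p0=-27 p1=5 p2=39 p3=39; velocities now: v0=-4 v1=-1 v2=2 v3=3

Answer: 0,1 1,2 2,3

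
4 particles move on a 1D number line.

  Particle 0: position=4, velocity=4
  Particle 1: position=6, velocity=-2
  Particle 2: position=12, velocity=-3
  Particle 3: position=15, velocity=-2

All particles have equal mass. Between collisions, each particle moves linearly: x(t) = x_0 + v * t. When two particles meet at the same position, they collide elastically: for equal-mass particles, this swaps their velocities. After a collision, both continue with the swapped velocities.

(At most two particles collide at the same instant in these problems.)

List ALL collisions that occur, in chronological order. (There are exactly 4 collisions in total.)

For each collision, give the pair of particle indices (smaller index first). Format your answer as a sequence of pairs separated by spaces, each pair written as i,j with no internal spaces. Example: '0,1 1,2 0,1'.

Collision at t=1/3: particles 0 and 1 swap velocities; positions: p0=16/3 p1=16/3 p2=11 p3=43/3; velocities now: v0=-2 v1=4 v2=-3 v3=-2
Collision at t=8/7: particles 1 and 2 swap velocities; positions: p0=26/7 p1=60/7 p2=60/7 p3=89/7; velocities now: v0=-2 v1=-3 v2=4 v3=-2
Collision at t=11/6: particles 2 and 3 swap velocities; positions: p0=7/3 p1=13/2 p2=34/3 p3=34/3; velocities now: v0=-2 v1=-3 v2=-2 v3=4
Collision at t=6: particles 0 and 1 swap velocities; positions: p0=-6 p1=-6 p2=3 p3=28; velocities now: v0=-3 v1=-2 v2=-2 v3=4

Answer: 0,1 1,2 2,3 0,1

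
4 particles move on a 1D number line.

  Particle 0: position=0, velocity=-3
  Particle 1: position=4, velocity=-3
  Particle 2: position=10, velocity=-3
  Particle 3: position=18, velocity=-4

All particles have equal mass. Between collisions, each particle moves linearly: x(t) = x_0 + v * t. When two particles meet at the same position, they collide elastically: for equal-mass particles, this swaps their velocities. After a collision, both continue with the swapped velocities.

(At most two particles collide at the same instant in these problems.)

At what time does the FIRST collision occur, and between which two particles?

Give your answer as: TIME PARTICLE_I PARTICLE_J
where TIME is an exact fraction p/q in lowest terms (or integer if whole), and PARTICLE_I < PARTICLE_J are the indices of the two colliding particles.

Answer: 8 2 3

Derivation:
Pair (0,1): pos 0,4 vel -3,-3 -> not approaching (rel speed 0 <= 0)
Pair (1,2): pos 4,10 vel -3,-3 -> not approaching (rel speed 0 <= 0)
Pair (2,3): pos 10,18 vel -3,-4 -> gap=8, closing at 1/unit, collide at t=8
Earliest collision: t=8 between 2 and 3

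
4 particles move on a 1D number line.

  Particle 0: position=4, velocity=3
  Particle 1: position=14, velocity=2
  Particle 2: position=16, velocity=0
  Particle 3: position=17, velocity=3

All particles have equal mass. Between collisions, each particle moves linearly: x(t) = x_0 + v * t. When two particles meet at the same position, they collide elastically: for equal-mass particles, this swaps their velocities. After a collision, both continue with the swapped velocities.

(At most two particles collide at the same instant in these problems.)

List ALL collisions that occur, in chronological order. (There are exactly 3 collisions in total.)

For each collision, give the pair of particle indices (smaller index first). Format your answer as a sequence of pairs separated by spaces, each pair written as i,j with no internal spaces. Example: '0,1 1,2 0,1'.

Answer: 1,2 0,1 1,2

Derivation:
Collision at t=1: particles 1 and 2 swap velocities; positions: p0=7 p1=16 p2=16 p3=20; velocities now: v0=3 v1=0 v2=2 v3=3
Collision at t=4: particles 0 and 1 swap velocities; positions: p0=16 p1=16 p2=22 p3=29; velocities now: v0=0 v1=3 v2=2 v3=3
Collision at t=10: particles 1 and 2 swap velocities; positions: p0=16 p1=34 p2=34 p3=47; velocities now: v0=0 v1=2 v2=3 v3=3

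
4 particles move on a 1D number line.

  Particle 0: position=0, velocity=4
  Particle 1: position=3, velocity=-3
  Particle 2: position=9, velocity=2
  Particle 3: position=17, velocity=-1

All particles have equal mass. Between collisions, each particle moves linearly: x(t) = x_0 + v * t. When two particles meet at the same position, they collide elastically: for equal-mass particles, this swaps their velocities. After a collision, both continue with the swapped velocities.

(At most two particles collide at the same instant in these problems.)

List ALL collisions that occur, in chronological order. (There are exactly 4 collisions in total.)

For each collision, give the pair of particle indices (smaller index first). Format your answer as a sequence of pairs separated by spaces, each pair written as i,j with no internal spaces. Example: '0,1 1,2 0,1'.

Answer: 0,1 2,3 1,2 2,3

Derivation:
Collision at t=3/7: particles 0 and 1 swap velocities; positions: p0=12/7 p1=12/7 p2=69/7 p3=116/7; velocities now: v0=-3 v1=4 v2=2 v3=-1
Collision at t=8/3: particles 2 and 3 swap velocities; positions: p0=-5 p1=32/3 p2=43/3 p3=43/3; velocities now: v0=-3 v1=4 v2=-1 v3=2
Collision at t=17/5: particles 1 and 2 swap velocities; positions: p0=-36/5 p1=68/5 p2=68/5 p3=79/5; velocities now: v0=-3 v1=-1 v2=4 v3=2
Collision at t=9/2: particles 2 and 3 swap velocities; positions: p0=-21/2 p1=25/2 p2=18 p3=18; velocities now: v0=-3 v1=-1 v2=2 v3=4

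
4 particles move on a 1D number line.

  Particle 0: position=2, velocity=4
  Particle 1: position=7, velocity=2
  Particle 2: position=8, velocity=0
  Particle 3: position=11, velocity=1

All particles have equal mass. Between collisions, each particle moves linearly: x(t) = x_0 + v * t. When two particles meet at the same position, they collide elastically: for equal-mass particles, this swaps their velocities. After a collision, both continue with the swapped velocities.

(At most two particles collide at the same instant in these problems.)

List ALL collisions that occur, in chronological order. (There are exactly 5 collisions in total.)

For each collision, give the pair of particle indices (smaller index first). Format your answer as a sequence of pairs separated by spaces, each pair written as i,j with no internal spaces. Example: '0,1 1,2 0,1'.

Answer: 1,2 0,1 1,2 2,3 1,2

Derivation:
Collision at t=1/2: particles 1 and 2 swap velocities; positions: p0=4 p1=8 p2=8 p3=23/2; velocities now: v0=4 v1=0 v2=2 v3=1
Collision at t=3/2: particles 0 and 1 swap velocities; positions: p0=8 p1=8 p2=10 p3=25/2; velocities now: v0=0 v1=4 v2=2 v3=1
Collision at t=5/2: particles 1 and 2 swap velocities; positions: p0=8 p1=12 p2=12 p3=27/2; velocities now: v0=0 v1=2 v2=4 v3=1
Collision at t=3: particles 2 and 3 swap velocities; positions: p0=8 p1=13 p2=14 p3=14; velocities now: v0=0 v1=2 v2=1 v3=4
Collision at t=4: particles 1 and 2 swap velocities; positions: p0=8 p1=15 p2=15 p3=18; velocities now: v0=0 v1=1 v2=2 v3=4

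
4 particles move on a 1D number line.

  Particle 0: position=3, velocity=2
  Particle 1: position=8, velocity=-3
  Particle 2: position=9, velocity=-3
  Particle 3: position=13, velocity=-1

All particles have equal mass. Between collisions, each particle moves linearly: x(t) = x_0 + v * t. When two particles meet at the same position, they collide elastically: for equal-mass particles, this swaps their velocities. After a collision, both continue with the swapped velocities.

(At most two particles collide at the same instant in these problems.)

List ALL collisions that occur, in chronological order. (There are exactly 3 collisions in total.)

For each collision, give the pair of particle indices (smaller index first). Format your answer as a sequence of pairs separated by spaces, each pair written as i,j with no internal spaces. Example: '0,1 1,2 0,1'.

Answer: 0,1 1,2 2,3

Derivation:
Collision at t=1: particles 0 and 1 swap velocities; positions: p0=5 p1=5 p2=6 p3=12; velocities now: v0=-3 v1=2 v2=-3 v3=-1
Collision at t=6/5: particles 1 and 2 swap velocities; positions: p0=22/5 p1=27/5 p2=27/5 p3=59/5; velocities now: v0=-3 v1=-3 v2=2 v3=-1
Collision at t=10/3: particles 2 and 3 swap velocities; positions: p0=-2 p1=-1 p2=29/3 p3=29/3; velocities now: v0=-3 v1=-3 v2=-1 v3=2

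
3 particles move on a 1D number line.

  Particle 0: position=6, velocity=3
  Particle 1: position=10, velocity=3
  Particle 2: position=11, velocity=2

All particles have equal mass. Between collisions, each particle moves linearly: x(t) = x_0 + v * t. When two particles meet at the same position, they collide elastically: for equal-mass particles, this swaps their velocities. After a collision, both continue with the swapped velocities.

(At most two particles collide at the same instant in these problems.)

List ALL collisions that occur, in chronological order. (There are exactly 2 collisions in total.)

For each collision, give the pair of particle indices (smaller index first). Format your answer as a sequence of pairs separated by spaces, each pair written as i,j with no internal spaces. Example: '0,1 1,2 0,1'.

Collision at t=1: particles 1 and 2 swap velocities; positions: p0=9 p1=13 p2=13; velocities now: v0=3 v1=2 v2=3
Collision at t=5: particles 0 and 1 swap velocities; positions: p0=21 p1=21 p2=25; velocities now: v0=2 v1=3 v2=3

Answer: 1,2 0,1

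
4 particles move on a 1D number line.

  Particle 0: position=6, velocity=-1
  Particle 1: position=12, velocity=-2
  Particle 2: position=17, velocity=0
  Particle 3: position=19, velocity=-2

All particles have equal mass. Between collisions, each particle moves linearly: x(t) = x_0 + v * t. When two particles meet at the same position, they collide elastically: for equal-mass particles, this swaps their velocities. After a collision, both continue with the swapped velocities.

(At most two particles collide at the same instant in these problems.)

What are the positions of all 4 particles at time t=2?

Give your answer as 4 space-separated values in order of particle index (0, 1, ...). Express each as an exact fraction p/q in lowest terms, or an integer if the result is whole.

Collision at t=1: particles 2 and 3 swap velocities; positions: p0=5 p1=10 p2=17 p3=17; velocities now: v0=-1 v1=-2 v2=-2 v3=0
Advance to t=2 (no further collisions before then); velocities: v0=-1 v1=-2 v2=-2 v3=0; positions = 4 8 15 17

Answer: 4 8 15 17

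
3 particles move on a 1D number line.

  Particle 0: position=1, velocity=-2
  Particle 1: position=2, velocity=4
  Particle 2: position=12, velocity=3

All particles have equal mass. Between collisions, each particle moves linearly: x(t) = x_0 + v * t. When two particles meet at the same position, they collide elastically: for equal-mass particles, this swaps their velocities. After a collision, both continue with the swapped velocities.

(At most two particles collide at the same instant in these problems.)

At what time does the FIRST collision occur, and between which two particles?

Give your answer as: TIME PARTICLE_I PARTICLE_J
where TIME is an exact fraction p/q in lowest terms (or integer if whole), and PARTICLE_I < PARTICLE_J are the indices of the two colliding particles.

Pair (0,1): pos 1,2 vel -2,4 -> not approaching (rel speed -6 <= 0)
Pair (1,2): pos 2,12 vel 4,3 -> gap=10, closing at 1/unit, collide at t=10
Earliest collision: t=10 between 1 and 2

Answer: 10 1 2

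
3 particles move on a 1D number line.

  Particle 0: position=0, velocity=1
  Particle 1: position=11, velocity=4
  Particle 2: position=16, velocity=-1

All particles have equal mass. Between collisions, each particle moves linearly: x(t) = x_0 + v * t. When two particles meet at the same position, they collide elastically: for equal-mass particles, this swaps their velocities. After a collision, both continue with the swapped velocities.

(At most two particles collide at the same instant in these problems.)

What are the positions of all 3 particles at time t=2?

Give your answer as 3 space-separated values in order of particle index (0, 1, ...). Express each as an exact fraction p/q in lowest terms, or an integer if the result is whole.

Collision at t=1: particles 1 and 2 swap velocities; positions: p0=1 p1=15 p2=15; velocities now: v0=1 v1=-1 v2=4
Advance to t=2 (no further collisions before then); velocities: v0=1 v1=-1 v2=4; positions = 2 14 19

Answer: 2 14 19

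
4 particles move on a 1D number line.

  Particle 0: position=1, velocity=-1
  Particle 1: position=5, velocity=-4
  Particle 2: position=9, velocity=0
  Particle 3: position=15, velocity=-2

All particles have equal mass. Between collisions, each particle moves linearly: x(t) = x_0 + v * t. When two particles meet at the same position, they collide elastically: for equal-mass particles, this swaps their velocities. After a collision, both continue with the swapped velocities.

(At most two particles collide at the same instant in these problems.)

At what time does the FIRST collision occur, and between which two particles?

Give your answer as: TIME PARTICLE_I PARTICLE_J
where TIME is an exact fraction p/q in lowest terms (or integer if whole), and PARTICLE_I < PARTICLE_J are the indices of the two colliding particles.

Answer: 4/3 0 1

Derivation:
Pair (0,1): pos 1,5 vel -1,-4 -> gap=4, closing at 3/unit, collide at t=4/3
Pair (1,2): pos 5,9 vel -4,0 -> not approaching (rel speed -4 <= 0)
Pair (2,3): pos 9,15 vel 0,-2 -> gap=6, closing at 2/unit, collide at t=3
Earliest collision: t=4/3 between 0 and 1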